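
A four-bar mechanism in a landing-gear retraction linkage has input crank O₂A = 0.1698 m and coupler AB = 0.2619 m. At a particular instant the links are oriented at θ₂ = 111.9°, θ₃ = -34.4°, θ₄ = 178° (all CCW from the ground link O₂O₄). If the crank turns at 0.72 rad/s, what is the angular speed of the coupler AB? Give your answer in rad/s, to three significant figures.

0.796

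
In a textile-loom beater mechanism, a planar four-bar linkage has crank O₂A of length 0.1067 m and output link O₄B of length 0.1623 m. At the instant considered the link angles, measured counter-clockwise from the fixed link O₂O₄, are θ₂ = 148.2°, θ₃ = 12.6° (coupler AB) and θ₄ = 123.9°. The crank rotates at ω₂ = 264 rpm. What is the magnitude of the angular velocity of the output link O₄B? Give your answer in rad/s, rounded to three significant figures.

ω₂ = 27.65 rad/s (from 264 rpm).
Differentiating the loop-closure r₂e^{iθ₂}+r₃e^{iθ₃}=r₁+r₄e^{iθ₄} gives r₂ω₂e^{iθ₂}+r₃ω₃e^{iθ₃}=r₄ω₄e^{iθ₄}.
Eliminating the other unknown: ω₄ = r₂ω₂ sin(θ₂−θ₃) / [r₄ sin(θ₄−θ₃)].
Numerator sine = +0.69966; denominator sine = +0.93169.
Result = 0.1067·27.65·(+0.69966) / (0.1623·(+0.93169)) = +13.649 rad/s; magnitude 13.649 rad/s.

13.6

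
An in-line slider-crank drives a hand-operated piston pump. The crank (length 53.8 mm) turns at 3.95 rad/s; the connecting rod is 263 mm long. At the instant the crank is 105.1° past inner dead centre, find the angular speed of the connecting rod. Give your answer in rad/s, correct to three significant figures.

ω = 3.95 rad/s
The rod makes angle φ with the slider axis where L sinφ = r sinθ; differentiating, L cosφ·φ̇ = r ω cosθ.
L cosφ = √(L² − r² sin²θ) = 0.25782 m.
|ω_rod| = r ω |cosθ| / √(L² − r² sin²θ) = 0.0538·3.95·0.26050/0.25782 = 0.21472 rad/s.

0.215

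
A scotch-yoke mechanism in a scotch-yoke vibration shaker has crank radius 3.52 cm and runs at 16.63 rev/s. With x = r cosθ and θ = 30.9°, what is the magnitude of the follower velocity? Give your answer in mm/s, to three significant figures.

ω = 104.5 rad/s (from 16.63 rev/s).
x = r cosθ ⇒ ẋ = −rω sinθ.
|v| = rω|sinθ| = 0.0352·104.5·|sin 30.9°| = 1.8888 m/s = 1888.8 mm/s.

1890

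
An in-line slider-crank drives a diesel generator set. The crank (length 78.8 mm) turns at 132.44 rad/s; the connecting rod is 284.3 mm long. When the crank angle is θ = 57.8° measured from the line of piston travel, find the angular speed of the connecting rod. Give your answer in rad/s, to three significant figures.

20.1

ω = 132.4 rad/s
The rod makes angle φ with the slider axis where L sinφ = r sinθ; differentiating, L cosφ·φ̇ = r ω cosθ.
L cosφ = √(L² − r² sin²θ) = 0.27637 m.
|ω_rod| = r ω |cosθ| / √(L² − r² sin²θ) = 0.0788·132.4·0.53288/0.27637 = 20.122 rad/s.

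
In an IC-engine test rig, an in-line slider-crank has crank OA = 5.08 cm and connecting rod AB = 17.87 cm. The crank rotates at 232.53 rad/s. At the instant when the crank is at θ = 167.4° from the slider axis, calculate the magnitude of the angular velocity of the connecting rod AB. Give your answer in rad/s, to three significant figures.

ω = 232.5 rad/s
The rod makes angle φ with the slider axis where L sinφ = r sinθ; differentiating, L cosφ·φ̇ = r ω cosθ.
L cosφ = √(L² − r² sin²θ) = 0.17836 m.
|ω_rod| = r ω |cosθ| / √(L² − r² sin²θ) = 0.0508·232.5·0.97592/0.17836 = 64.635 rad/s.

64.6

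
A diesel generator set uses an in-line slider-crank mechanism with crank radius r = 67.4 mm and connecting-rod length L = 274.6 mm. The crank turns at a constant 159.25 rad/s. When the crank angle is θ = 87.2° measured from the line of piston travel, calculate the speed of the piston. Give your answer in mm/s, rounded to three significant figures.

10900

ω = 159.2 rad/s
For an in-line slider-crank, x = r cosθ + √(L² − r² sin²θ), so v = −rω sinθ·[1 + r cosθ/√(L² − r² sin²θ)].
With r = 0.0674 m, L = 0.2746 m, θ = 87.2°: √(L² − r² sin²θ) = 0.26622 m.
v = −0.0674·159.2·0.99881·[1 + 0.0674·0.04885/0.26622] = -10.853 m/s.
|v| = 10.853 m/s = 10853 mm/s.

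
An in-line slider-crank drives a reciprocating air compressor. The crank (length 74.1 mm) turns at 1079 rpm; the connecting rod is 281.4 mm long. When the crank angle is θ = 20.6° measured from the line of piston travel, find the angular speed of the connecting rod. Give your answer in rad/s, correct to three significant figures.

ω = 113 rad/s (converted from 1079 rpm).
The rod makes angle φ with the slider axis where L sinφ = r sinθ; differentiating, L cosφ·φ̇ = r ω cosθ.
L cosφ = √(L² − r² sin²θ) = 0.28019 m.
|ω_rod| = r ω |cosθ| / √(L² − r² sin²θ) = 0.0741·113·0.93606/0.28019 = 27.972 rad/s.

28.0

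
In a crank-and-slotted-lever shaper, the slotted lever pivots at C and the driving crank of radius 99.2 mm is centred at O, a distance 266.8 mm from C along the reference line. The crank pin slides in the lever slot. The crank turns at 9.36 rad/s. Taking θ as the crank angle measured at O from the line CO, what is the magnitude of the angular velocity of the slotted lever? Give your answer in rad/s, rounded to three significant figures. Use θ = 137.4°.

ω = 9.36 rad/s
Crank pin A relative to C: A = (d + r cosθ, r sinθ); lever angle φ = atan2(r sinθ, d + r cosθ).
Differentiating tanφ: φ̇ = rω(d cosθ + r)/(d² + r² + 2dr cosθ).
d² + r² + 2dr cosθ = |CA|² = 0.042059 m²;  d cosθ + r = -0.097191 m.
|ω_lever| = |0.0992·9.36·-0.097191| / 0.042059 = 2.1456 rad/s.

2.15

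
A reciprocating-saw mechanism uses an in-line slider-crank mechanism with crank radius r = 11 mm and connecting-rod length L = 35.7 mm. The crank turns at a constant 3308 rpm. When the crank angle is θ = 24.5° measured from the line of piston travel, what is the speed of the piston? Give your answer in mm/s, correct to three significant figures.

2030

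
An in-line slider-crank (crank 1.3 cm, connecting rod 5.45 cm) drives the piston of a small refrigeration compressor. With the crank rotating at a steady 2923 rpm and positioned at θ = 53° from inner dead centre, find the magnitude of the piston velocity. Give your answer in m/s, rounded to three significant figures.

ω = 2π·2923/60 = 306.1 rad/s
For an in-line slider-crank, x = r cosθ + √(L² − r² sin²θ), so v = −rω sinθ·[1 + r cosθ/√(L² − r² sin²θ)].
With r = 0.013 m, L = 0.0545 m, θ = 53°: √(L² − r² sin²θ) = 0.053502 m.
v = −0.013·306.1·0.79864·[1 + 0.013·0.60182/0.053502] = -3.6427 m/s.
|v| = 3.6427 m/s.

3.64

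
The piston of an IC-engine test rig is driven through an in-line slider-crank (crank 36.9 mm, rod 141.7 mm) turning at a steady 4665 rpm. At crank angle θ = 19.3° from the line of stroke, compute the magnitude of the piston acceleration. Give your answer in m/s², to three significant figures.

ω = 2π·4665/60 = 488.5 rad/s
x(θ) = r cosθ + √(L² − r² sin²θ); with ω constant, a = ω²·d²x/dθ².
d²x/dθ² = −r cosθ − r²(cos2θ)/√u − r⁴ sin²2θ/(4u^{3/2}),  u = L² − r² sin²θ = 0.0199301 m².
Substituting r = 0.0369 m, L = 0.1417 m, θ = 19.3°: d²x/dθ² = -0.042428 m.
a = ω²·d²x/dθ² = (488.5)²·(-0.042428) = -10125 m/s²;  |a| = 10125 m/s².

10100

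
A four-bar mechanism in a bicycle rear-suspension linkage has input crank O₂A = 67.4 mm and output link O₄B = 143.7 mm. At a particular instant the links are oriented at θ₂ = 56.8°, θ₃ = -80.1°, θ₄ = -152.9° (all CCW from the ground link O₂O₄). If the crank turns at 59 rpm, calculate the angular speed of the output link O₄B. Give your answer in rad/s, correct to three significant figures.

ω₂ = 6.178 rad/s (from 59 rpm).
Differentiating the loop-closure r₂e^{iθ₂}+r₃e^{iθ₃}=r₁+r₄e^{iθ₄} gives r₂ω₂e^{iθ₂}+r₃ω₃e^{iθ₃}=r₄ω₄e^{iθ₄}.
Eliminating the other unknown: ω₄ = r₂ω₂ sin(θ₂−θ₃) / [r₄ sin(θ₄−θ₃)].
Numerator sine = +0.68327; denominator sine = -0.95528.
Result = 0.0674·6.178·(+0.68327) / (0.1437·(-0.95528)) = -2.0728 rad/s; magnitude 2.0728 rad/s.

2.07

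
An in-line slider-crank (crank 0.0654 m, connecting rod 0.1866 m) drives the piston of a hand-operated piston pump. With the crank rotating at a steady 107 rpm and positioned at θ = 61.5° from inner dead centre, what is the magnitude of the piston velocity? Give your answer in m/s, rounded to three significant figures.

0.757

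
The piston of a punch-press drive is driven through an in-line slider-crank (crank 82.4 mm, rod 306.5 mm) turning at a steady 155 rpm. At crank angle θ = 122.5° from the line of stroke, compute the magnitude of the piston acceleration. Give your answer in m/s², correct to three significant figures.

ω = 2π·155/60 = 16.23 rad/s
x(θ) = r cosθ + √(L² − r² sin²θ); with ω constant, a = ω²·d²x/dθ².
d²x/dθ² = −r cosθ − r²(cos2θ)/√u − r⁴ sin²2θ/(4u^{3/2}),  u = L² − r² sin²θ = 0.0891126 m².
Substituting r = 0.0824 m, L = 0.3065 m, θ = 122.5°: d²x/dθ² = +0.05353 m.
a = ω²·d²x/dθ² = (16.23)²·(+0.05353) = +14.103 m/s²;  |a| = 14.103 m/s².

14.1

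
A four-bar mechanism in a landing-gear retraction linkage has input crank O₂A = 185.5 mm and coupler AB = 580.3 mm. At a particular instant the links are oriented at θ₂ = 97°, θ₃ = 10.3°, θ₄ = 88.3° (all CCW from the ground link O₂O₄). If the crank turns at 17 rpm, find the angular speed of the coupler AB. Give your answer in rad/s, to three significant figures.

ω₂ = 1.78 rad/s (from 17 rpm).
Differentiating the loop-closure r₂e^{iθ₂}+r₃e^{iθ₃}=r₁+r₄e^{iθ₄} gives r₂ω₂e^{iθ₂}+r₃ω₃e^{iθ₃}=r₄ω₄e^{iθ₄}.
Eliminating the other unknown: ω₃ = r₂ω₂ sin(θ₄−θ₂) / [r₃ sin(θ₃−θ₄)].
Numerator sine = -0.15126; denominator sine = -0.97815.
Result = 0.1855·1.78·(-0.15126) / (0.5803·(-0.97815)) = +0.088002 rad/s; magnitude 0.088002 rad/s.

0.0880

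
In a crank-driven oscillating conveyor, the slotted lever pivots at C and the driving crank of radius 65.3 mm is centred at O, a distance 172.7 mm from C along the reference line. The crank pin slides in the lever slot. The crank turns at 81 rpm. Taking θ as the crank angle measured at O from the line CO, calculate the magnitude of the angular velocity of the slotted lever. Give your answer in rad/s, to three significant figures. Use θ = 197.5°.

4.38

ω = 8.482 rad/s (from 81 rpm).
Crank pin A relative to C: A = (d + r cosθ, r sinθ); lever angle φ = atan2(r sinθ, d + r cosθ).
Differentiating tanφ: φ̇ = rω(d cosθ + r)/(d² + r² + 2dr cosθ).
d² + r² + 2dr cosθ = |CA|² = 0.0125787 m²;  d cosθ + r = -0.099407 m.
|ω_lever| = |0.0653·8.482·-0.099407| / 0.0125787 = 4.3773 rad/s.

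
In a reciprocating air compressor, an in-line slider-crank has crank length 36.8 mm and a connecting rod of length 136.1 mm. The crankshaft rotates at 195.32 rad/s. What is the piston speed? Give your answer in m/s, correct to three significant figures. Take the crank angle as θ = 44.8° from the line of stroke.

ω = 195.3 rad/s
For an in-line slider-crank, x = r cosθ + √(L² − r² sin²θ), so v = −rω sinθ·[1 + r cosθ/√(L² − r² sin²θ)].
With r = 0.0368 m, L = 0.1361 m, θ = 44.8°: √(L² − r² sin²θ) = 0.13361 m.
v = −0.0368·195.3·0.70463·[1 + 0.0368·0.70957/0.13361] = -6.0546 m/s.
|v| = 6.0546 m/s.

6.05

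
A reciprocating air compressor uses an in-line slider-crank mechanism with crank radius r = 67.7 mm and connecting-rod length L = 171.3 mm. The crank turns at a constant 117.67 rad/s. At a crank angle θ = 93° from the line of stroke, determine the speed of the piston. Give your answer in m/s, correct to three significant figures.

7.78

ω = 117.7 rad/s
For an in-line slider-crank, x = r cosθ + √(L² − r² sin²θ), so v = −rω sinθ·[1 + r cosθ/√(L² − r² sin²θ)].
With r = 0.0677 m, L = 0.1713 m, θ = 93°: √(L² − r² sin²θ) = 0.15739 m.
v = −0.0677·117.7·0.99863·[1 + 0.0677·-0.05234/0.15739] = -7.7763 m/s.
|v| = 7.7763 m/s.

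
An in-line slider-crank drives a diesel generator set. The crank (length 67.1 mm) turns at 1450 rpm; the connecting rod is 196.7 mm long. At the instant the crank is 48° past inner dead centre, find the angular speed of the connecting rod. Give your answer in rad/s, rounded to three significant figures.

35.8

ω = 151.8 rad/s (converted from 1450 rpm).
The rod makes angle φ with the slider axis where L sinφ = r sinθ; differentiating, L cosφ·φ̇ = r ω cosθ.
L cosφ = √(L² − r² sin²θ) = 0.19027 m.
|ω_rod| = r ω |cosθ| / √(L² − r² sin²θ) = 0.0671·151.8·0.66913/0.19027 = 35.83 rad/s.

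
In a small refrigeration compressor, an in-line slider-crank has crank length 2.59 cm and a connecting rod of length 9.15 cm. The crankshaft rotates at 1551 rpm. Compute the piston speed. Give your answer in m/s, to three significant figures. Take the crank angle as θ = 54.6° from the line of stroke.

4.01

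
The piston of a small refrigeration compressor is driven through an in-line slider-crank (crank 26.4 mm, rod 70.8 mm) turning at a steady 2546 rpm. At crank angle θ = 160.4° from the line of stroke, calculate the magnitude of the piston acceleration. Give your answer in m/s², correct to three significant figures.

ω = 2π·2546/60 = 266.6 rad/s
x(θ) = r cosθ + √(L² − r² sin²θ); with ω constant, a = ω²·d²x/dθ².
d²x/dθ² = −r cosθ − r²(cos2θ)/√u − r⁴ sin²2θ/(4u^{3/2}),  u = L² − r² sin²θ = 0.00493421 m².
Substituting r = 0.0264 m, L = 0.0708 m, θ = 160.4°: d²x/dθ² = +0.017041 m.
a = ω²·d²x/dθ² = (266.6)²·(+0.017041) = +1211.4 m/s²;  |a| = 1211.4 m/s².

1210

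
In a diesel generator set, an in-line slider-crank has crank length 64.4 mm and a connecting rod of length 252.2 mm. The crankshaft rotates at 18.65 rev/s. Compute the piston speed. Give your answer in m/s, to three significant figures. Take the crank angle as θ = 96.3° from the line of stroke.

7.28

ω = 2π·18.6 = 117.2 rad/s
For an in-line slider-crank, x = r cosθ + √(L² − r² sin²θ), so v = −rω sinθ·[1 + r cosθ/√(L² − r² sin²θ)].
With r = 0.0644 m, L = 0.2522 m, θ = 96.3°: √(L² − r² sin²θ) = 0.24394 m.
v = −0.0644·117.2·0.99396·[1 + 0.0644·-0.10973/0.24394] = -7.2836 m/s.
|v| = 7.2836 m/s.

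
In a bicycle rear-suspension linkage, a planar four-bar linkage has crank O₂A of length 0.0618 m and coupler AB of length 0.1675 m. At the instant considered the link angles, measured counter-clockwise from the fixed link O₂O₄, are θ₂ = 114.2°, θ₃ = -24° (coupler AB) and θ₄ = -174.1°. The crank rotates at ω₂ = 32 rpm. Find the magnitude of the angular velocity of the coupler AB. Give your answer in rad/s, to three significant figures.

ω₂ = 3.351 rad/s (from 32 rpm).
Differentiating the loop-closure r₂e^{iθ₂}+r₃e^{iθ₃}=r₁+r₄e^{iθ₄} gives r₂ω₂e^{iθ₂}+r₃ω₃e^{iθ₃}=r₄ω₄e^{iθ₄}.
Eliminating the other unknown: ω₃ = r₂ω₂ sin(θ₄−θ₂) / [r₃ sin(θ₃−θ₄)].
Numerator sine = +0.94943; denominator sine = +0.49849.
Result = 0.0618·3.351·(+0.94943) / (0.1675·(+0.49849)) = +2.3548 rad/s; magnitude 2.3548 rad/s.

2.35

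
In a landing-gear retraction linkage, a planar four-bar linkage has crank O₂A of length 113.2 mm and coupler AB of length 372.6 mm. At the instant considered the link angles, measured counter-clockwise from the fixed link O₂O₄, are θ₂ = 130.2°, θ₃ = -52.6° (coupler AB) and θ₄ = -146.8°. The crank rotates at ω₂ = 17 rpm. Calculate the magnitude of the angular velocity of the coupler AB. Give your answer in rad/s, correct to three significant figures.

ω₂ = 1.78 rad/s (from 17 rpm).
Differentiating the loop-closure r₂e^{iθ₂}+r₃e^{iθ₃}=r₁+r₄e^{iθ₄} gives r₂ω₂e^{iθ₂}+r₃ω₃e^{iθ₃}=r₄ω₄e^{iθ₄}.
Eliminating the other unknown: ω₃ = r₂ω₂ sin(θ₄−θ₂) / [r₃ sin(θ₃−θ₄)].
Numerator sine = +0.99255; denominator sine = +0.99731.
Result = 0.1132·1.78·(+0.99255) / (0.3726·(+0.99731)) = +0.53827 rad/s; magnitude 0.53827 rad/s.

0.538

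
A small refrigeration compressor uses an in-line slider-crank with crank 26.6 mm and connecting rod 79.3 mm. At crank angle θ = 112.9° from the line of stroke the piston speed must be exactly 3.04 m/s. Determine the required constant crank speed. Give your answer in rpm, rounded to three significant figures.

1370

For an in-line slider-crank, |v_piston| = rω|sinθ|·[1 + r cosθ/√(L² − r² sin²θ)].
With r = 0.0266 m, L = 0.0793 m, θ = 112.9°: the bracketed kinematic factor |dx/dθ| = 0.021141 m.
ω = v/|dx/dθ| = 3.04/0.021141 = 143.8 rad/s.
N = 60ω/(2π) = 1373.2 rpm.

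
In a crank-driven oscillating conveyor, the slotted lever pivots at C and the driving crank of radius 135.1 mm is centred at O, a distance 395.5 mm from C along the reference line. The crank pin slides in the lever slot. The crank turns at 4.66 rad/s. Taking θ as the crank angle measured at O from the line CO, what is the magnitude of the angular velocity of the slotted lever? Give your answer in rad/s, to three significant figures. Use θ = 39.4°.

ω = 4.66 rad/s
Crank pin A relative to C: A = (d + r cosθ, r sinθ); lever angle φ = atan2(r sinθ, d + r cosθ).
Differentiating tanφ: φ̇ = rω(d cosθ + r)/(d² + r² + 2dr cosθ).
d² + r² + 2dr cosθ = |CA|² = 0.25725 m²;  d cosθ + r = +0.44072 m.
|ω_lever| = |0.1351·4.66·+0.44072| / 0.25725 = 1.0786 rad/s.

1.08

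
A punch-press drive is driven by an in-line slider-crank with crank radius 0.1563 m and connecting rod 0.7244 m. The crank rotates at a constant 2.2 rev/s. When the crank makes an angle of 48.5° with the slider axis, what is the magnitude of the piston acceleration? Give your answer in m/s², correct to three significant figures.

19.1

ω = 2π·2.2 = 13.82 rad/s
x(θ) = r cosθ + √(L² − r² sin²θ); with ω constant, a = ω²·d²x/dθ².
d²x/dθ² = −r cosθ − r²(cos2θ)/√u − r⁴ sin²2θ/(4u^{3/2}),  u = L² − r² sin²θ = 0.511052 m².
Substituting r = 0.1563 m, L = 0.7244 m, θ = 48.5°: d²x/dθ² = -0.099805 m.
a = ω²·d²x/dθ² = (13.82)²·(-0.099805) = -19.07 m/s²;  |a| = 19.07 m/s².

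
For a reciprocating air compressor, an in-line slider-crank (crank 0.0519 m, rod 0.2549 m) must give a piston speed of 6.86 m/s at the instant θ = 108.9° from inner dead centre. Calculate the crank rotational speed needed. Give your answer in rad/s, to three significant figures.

150

For an in-line slider-crank, |v_piston| = rω|sinθ|·[1 + r cosθ/√(L² − r² sin²θ)].
With r = 0.0519 m, L = 0.2549 m, θ = 108.9°: the bracketed kinematic factor |dx/dθ| = 0.045802 m.
ω = v/|dx/dθ| = 6.86/0.045802 = 149.78 rad/s.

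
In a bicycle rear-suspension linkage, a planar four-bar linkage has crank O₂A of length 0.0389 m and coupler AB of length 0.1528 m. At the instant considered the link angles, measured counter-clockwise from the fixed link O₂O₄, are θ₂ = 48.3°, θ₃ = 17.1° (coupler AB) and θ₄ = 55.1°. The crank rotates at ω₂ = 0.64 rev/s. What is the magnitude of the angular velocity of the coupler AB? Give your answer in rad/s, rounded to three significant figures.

0.197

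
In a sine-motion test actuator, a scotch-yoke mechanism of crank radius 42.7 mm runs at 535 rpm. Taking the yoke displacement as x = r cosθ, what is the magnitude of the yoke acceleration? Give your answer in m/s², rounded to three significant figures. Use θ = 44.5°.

ω = 56.03 rad/s (from 535 rpm).
x = r cosθ ⇒ ẍ = −rω² cosθ (ω constant).
|a| = rω²|cosθ| = 0.0427·(56.03)²·|cos 44.5°| = 95.595 m/s².

95.6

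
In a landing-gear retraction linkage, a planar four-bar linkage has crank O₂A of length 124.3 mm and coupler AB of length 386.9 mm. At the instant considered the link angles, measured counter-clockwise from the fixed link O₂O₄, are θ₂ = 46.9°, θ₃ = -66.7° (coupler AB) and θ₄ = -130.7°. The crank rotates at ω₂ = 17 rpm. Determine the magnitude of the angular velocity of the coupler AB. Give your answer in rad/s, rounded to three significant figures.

0.0266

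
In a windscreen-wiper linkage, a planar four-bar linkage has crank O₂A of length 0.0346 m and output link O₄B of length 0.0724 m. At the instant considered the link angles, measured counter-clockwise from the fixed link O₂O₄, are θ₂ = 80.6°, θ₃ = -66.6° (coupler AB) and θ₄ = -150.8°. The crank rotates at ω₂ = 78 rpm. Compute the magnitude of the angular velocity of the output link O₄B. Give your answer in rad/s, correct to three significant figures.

ω₂ = 8.168 rad/s (from 78 rpm).
Differentiating the loop-closure r₂e^{iθ₂}+r₃e^{iθ₃}=r₁+r₄e^{iθ₄} gives r₂ω₂e^{iθ₂}+r₃ω₃e^{iθ₃}=r₄ω₄e^{iθ₄}.
Eliminating the other unknown: ω₄ = r₂ω₂ sin(θ₂−θ₃) / [r₄ sin(θ₄−θ₃)].
Numerator sine = +0.54171; denominator sine = -0.99488.
Result = 0.0346·8.168·(+0.54171) / (0.0724·(-0.99488)) = -2.1255 rad/s; magnitude 2.1255 rad/s.

2.13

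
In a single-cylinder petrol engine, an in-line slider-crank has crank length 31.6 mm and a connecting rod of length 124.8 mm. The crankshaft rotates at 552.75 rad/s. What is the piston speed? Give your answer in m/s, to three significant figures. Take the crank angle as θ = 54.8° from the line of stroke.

ω = 552.8 rad/s
For an in-line slider-crank, x = r cosθ + √(L² − r² sin²θ), so v = −rω sinθ·[1 + r cosθ/√(L² − r² sin²θ)].
With r = 0.0316 m, L = 0.1248 m, θ = 54.8°: √(L² − r² sin²θ) = 0.1221 m.
v = −0.0316·552.8·0.81714·[1 + 0.0316·0.57643/0.1221] = -16.402 m/s.
|v| = 16.402 m/s.

16.4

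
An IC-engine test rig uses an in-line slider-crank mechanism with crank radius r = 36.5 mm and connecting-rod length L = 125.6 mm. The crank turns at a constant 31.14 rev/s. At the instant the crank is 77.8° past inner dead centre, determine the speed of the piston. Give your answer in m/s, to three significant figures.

7.43

ω = 2π·31.1 = 195.7 rad/s
For an in-line slider-crank, x = r cosθ + √(L² − r² sin²θ), so v = −rω sinθ·[1 + r cosθ/√(L² − r² sin²θ)].
With r = 0.0365 m, L = 0.1256 m, θ = 77.8°: √(L² − r² sin²θ) = 0.12043 m.
v = −0.0365·195.7·0.97742·[1 + 0.0365·0.21132/0.12043] = -7.4273 m/s.
|v| = 7.4273 m/s.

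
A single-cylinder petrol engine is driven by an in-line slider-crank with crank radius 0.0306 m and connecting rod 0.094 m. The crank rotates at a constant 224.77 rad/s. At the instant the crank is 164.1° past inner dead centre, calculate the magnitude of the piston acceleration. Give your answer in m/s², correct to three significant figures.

ω = 224.8 rad/s
x(θ) = r cosθ + √(L² − r² sin²θ); with ω constant, a = ω²·d²x/dθ².
d²x/dθ² = −r cosθ − r²(cos2θ)/√u − r⁴ sin²2θ/(4u^{3/2}),  u = L² − r² sin²θ = 0.00876572 m².
Substituting r = 0.0306 m, L = 0.094 m, θ = 164.1°: d²x/dθ² = +0.020855 m.
a = ω²·d²x/dθ² = (224.8)²·(+0.020855) = +1053.6 m/s²;  |a| = 1053.6 m/s².

1050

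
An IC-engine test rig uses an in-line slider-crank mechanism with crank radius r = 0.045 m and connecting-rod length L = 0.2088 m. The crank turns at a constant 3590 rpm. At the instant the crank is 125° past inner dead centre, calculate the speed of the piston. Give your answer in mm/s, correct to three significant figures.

ω = 2π·3590/60 = 375.9 rad/s
For an in-line slider-crank, x = r cosθ + √(L² − r² sin²θ), so v = −rω sinθ·[1 + r cosθ/√(L² − r² sin²θ)].
With r = 0.045 m, L = 0.2088 m, θ = 125°: √(L² − r² sin²θ) = 0.20552 m.
v = −0.045·375.9·0.81915·[1 + 0.045·-0.57358/0.20552] = -12.118 m/s.
|v| = 12.118 m/s = 12118 mm/s.

12100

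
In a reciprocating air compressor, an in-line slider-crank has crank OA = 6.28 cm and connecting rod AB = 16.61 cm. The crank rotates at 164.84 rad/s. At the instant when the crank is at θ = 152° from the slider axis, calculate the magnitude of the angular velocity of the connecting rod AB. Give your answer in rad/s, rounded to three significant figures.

ω = 164.8 rad/s
The rod makes angle φ with the slider axis where L sinφ = r sinθ; differentiating, L cosφ·φ̇ = r ω cosθ.
L cosφ = √(L² − r² sin²θ) = 0.16346 m.
|ω_rod| = r ω |cosθ| / √(L² − r² sin²θ) = 0.0628·164.8·0.88295/0.16346 = 55.916 rad/s.

55.9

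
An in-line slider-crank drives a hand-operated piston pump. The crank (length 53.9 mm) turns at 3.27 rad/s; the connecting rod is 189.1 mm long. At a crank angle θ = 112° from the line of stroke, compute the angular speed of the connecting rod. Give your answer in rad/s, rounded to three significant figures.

ω = 3.27 rad/s
The rod makes angle φ with the slider axis where L sinφ = r sinθ; differentiating, L cosφ·φ̇ = r ω cosθ.
L cosφ = √(L² − r² sin²θ) = 0.18238 m.
|ω_rod| = r ω |cosθ| / √(L² − r² sin²θ) = 0.0539·3.27·0.37461/0.18238 = 0.36203 rad/s.

0.362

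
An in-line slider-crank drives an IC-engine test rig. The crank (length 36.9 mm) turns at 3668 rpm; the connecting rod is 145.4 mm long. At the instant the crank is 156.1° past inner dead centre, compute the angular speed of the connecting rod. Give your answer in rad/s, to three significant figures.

ω = 384.1 rad/s (converted from 3668 rpm).
The rod makes angle φ with the slider axis where L sinφ = r sinθ; differentiating, L cosφ·φ̇ = r ω cosθ.
L cosφ = √(L² − r² sin²θ) = 0.14463 m.
|ω_rod| = r ω |cosθ| / √(L² − r² sin²θ) = 0.0369·384.1·0.91425/0.14463 = 89.597 rad/s.

89.6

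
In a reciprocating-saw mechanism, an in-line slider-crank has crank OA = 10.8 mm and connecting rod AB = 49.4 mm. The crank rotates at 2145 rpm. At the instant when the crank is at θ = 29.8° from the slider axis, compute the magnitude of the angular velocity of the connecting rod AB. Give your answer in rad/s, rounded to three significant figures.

42.9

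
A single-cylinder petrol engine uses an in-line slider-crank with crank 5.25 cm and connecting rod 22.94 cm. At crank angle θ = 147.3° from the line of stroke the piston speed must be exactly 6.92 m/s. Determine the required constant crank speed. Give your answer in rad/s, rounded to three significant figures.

For an in-line slider-crank, |v_piston| = rω|sinθ|·[1 + r cosθ/√(L² − r² sin²θ)].
With r = 0.0525 m, L = 0.2294 m, θ = 147.3°: the bracketed kinematic factor |dx/dθ| = 0.022858 m.
ω = v/|dx/dθ| = 6.92/0.022858 = 302.74 rad/s.

303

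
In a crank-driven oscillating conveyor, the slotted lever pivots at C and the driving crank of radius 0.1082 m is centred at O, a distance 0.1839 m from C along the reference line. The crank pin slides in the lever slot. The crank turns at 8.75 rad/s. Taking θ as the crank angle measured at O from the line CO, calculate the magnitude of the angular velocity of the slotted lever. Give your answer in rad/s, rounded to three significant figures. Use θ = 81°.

ω = 8.75 rad/s
Crank pin A relative to C: A = (d + r cosθ, r sinθ); lever angle φ = atan2(r sinθ, d + r cosθ).
Differentiating tanφ: φ̇ = rω(d cosθ + r)/(d² + r² + 2dr cosθ).
d² + r² + 2dr cosθ = |CA|² = 0.0517519 m²;  d cosθ + r = +0.13697 m.
|ω_lever| = |0.1082·8.75·+0.13697| / 0.0517519 = 2.5057 rad/s.

2.51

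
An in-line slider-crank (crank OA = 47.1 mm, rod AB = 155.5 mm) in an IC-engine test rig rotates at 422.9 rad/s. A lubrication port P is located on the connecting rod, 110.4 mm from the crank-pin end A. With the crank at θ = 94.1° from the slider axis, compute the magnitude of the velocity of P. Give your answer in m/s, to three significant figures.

ω = 422.9 rad/s.  Crank-pin speed |V_A| = rω = 19.919 m/s, perpendicular to OA.
Rod angle: sinφ = −(r/L) sinθ ⇒ φ = -17.585°; ω_rod = −rω cosθ/√(L²−r²sin²θ) = +9.6073 rad/s.
V_P = V_A + ω_rod × AP, with AP = 0.1104 m along the rod.
Components: V_Px = −rω sinθ − a·ω_rod·sinφ = -19.547 m/s;  V_Py = rω cosθ + a·ω_rod·cosφ = -0.41304 m/s.
|V_P| = √(V_Px² + V_Py²) = 19.552 m/s.

19.6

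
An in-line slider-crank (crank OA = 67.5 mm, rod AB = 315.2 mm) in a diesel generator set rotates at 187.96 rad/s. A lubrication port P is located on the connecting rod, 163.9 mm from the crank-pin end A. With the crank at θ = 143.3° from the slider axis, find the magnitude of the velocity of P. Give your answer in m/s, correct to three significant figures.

ω = 188 rad/s.  Crank-pin speed |V_A| = rω = 12.687 m/s, perpendicular to OA.
Rod angle: sinφ = −(r/L) sinθ ⇒ φ = -7.353°; ω_rod = −rω cosθ/√(L²−r²sin²θ) = +32.54 rad/s.
V_P = V_A + ω_rod × AP, with AP = 0.1639 m along the rod.
Components: V_Px = −rω sinθ − a·ω_rod·sinφ = -6.8997 m/s;  V_Py = rω cosθ + a·ω_rod·cosφ = -4.8829 m/s.
|V_P| = √(V_Px² + V_Py²) = 8.4527 m/s.

8.45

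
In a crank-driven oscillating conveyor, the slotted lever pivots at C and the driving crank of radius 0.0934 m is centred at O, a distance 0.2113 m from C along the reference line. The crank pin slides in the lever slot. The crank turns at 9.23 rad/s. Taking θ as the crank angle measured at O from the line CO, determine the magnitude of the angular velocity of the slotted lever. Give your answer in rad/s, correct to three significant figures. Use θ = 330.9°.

2.73

ω = 9.23 rad/s
Crank pin A relative to C: A = (d + r cosθ, r sinθ); lever angle φ = atan2(r sinθ, d + r cosθ).
Differentiating tanφ: φ̇ = rω(d cosθ + r)/(d² + r² + 2dr cosθ).
d² + r² + 2dr cosθ = |CA|² = 0.0878598 m²;  d cosθ + r = +0.27803 m.
|ω_lever| = |0.0934·9.23·+0.27803| / 0.0878598 = 2.728 rad/s.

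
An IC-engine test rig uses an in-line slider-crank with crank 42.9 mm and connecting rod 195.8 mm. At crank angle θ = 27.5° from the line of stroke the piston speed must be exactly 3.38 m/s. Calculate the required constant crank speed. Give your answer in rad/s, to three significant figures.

For an in-line slider-crank, |v_piston| = rω|sinθ|·[1 + r cosθ/√(L² − r² sin²θ)].
With r = 0.0429 m, L = 0.1958 m, θ = 27.5°: the bracketed kinematic factor |dx/dθ| = 0.023679 m.
ω = v/|dx/dθ| = 3.38/0.023679 = 142.74 rad/s.

143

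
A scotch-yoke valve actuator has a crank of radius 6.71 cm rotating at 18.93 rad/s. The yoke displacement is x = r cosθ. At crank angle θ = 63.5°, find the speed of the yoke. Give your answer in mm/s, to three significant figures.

1140

ω = 18.93 rad/s
x = r cosθ ⇒ ẋ = −rω sinθ.
|v| = rω|sinθ| = 0.0671·18.93·|sin 63.5°| = 1.1367 m/s = 1136.7 mm/s.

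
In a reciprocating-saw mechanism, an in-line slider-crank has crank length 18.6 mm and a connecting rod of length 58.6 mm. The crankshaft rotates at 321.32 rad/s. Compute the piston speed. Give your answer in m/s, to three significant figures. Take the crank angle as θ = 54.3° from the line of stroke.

5.78

ω = 321.3 rad/s
For an in-line slider-crank, x = r cosθ + √(L² − r² sin²θ), so v = −rω sinθ·[1 + r cosθ/√(L² − r² sin²θ)].
With r = 0.0186 m, L = 0.0586 m, θ = 54.3°: √(L² − r² sin²θ) = 0.05662 m.
v = −0.0186·321.3·0.81208·[1 + 0.0186·0.58354/0.05662] = -5.7839 m/s.
|v| = 5.7839 m/s.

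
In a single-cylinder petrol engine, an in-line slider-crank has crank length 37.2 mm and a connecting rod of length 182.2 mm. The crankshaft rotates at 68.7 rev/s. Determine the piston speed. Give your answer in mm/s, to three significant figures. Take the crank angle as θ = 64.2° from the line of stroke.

15800

ω = 2π·68.7 = 431.7 rad/s
For an in-line slider-crank, x = r cosθ + √(L² − r² sin²θ), so v = −rω sinθ·[1 + r cosθ/√(L² − r² sin²θ)].
With r = 0.0372 m, L = 0.1822 m, θ = 64.2°: √(L² − r² sin²θ) = 0.1791 m.
v = −0.0372·431.7·0.90032·[1 + 0.0372·0.43523/0.1791] = -15.764 m/s.
|v| = 15.764 m/s = 15764 mm/s.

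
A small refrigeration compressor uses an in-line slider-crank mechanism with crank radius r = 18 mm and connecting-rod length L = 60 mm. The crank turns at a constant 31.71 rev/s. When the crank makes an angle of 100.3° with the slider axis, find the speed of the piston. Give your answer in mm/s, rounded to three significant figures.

3330

ω = 2π·31.7 = 199.2 rad/s
For an in-line slider-crank, x = r cosθ + √(L² − r² sin²θ), so v = −rω sinθ·[1 + r cosθ/√(L² − r² sin²θ)].
With r = 0.018 m, L = 0.06 m, θ = 100.3°: √(L² − r² sin²θ) = 0.057327 m.
v = −0.018·199.2·0.98389·[1 + 0.018·-0.17880/0.057327] = -3.3304 m/s.
|v| = 3.3304 m/s = 3330.4 mm/s.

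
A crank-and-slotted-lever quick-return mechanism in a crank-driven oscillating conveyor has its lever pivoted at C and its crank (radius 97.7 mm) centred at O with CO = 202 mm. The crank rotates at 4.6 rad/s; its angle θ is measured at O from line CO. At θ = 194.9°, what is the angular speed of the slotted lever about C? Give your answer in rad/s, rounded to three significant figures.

ω = 4.6 rad/s
Crank pin A relative to C: A = (d + r cosθ, r sinθ); lever angle φ = atan2(r sinθ, d + r cosθ).
Differentiating tanφ: φ̇ = rω(d cosθ + r)/(d² + r² + 2dr cosθ).
d² + r² + 2dr cosθ = |CA|² = 0.0122057 m²;  d cosθ + r = -0.097508 m.
|ω_lever| = |0.0977·4.6·-0.097508| / 0.0122057 = 3.5903 rad/s.

3.59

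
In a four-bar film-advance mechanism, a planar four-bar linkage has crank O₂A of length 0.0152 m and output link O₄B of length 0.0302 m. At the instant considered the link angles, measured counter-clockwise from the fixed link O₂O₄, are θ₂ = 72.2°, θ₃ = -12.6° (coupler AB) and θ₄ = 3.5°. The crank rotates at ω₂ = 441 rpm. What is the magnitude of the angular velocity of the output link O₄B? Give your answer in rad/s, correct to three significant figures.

83.5

ω₂ = 46.18 rad/s (from 441 rpm).
Differentiating the loop-closure r₂e^{iθ₂}+r₃e^{iθ₃}=r₁+r₄e^{iθ₄} gives r₂ω₂e^{iθ₂}+r₃ω₃e^{iθ₃}=r₄ω₄e^{iθ₄}.
Eliminating the other unknown: ω₄ = r₂ω₂ sin(θ₂−θ₃) / [r₄ sin(θ₄−θ₃)].
Numerator sine = +0.99588; denominator sine = +0.27731.
Result = 0.0152·46.18·(+0.99588) / (0.0302·(+0.27731)) = +83.472 rad/s; magnitude 83.472 rad/s.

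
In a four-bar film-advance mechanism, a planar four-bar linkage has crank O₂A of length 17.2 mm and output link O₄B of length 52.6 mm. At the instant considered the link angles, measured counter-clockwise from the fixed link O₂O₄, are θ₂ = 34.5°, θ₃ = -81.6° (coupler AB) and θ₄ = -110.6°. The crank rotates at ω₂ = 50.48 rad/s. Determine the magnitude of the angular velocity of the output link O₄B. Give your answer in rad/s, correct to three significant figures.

ω₂ = 50.48 rad/s
Differentiating the loop-closure r₂e^{iθ₂}+r₃e^{iθ₃}=r₁+r₄e^{iθ₄} gives r₂ω₂e^{iθ₂}+r₃ω₃e^{iθ₃}=r₄ω₄e^{iθ₄}.
Eliminating the other unknown: ω₄ = r₂ω₂ sin(θ₂−θ₃) / [r₄ sin(θ₄−θ₃)].
Numerator sine = +0.89803; denominator sine = -0.48481.
Result = 0.0172·50.48·(+0.89803) / (0.0526·(-0.48481)) = -30.576 rad/s; magnitude 30.576 rad/s.

30.6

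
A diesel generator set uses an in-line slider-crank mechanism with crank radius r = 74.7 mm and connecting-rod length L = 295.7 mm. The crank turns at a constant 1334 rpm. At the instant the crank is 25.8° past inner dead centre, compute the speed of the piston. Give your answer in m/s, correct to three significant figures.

5.58

ω = 2π·1334/60 = 139.7 rad/s
For an in-line slider-crank, x = r cosθ + √(L² − r² sin²θ), so v = −rω sinθ·[1 + r cosθ/√(L² − r² sin²θ)].
With r = 0.0747 m, L = 0.2957 m, θ = 25.8°: √(L² − r² sin²θ) = 0.29391 m.
v = −0.0747·139.7·0.43523·[1 + 0.0747·0.90032/0.29391] = -5.581 m/s.
|v| = 5.581 m/s.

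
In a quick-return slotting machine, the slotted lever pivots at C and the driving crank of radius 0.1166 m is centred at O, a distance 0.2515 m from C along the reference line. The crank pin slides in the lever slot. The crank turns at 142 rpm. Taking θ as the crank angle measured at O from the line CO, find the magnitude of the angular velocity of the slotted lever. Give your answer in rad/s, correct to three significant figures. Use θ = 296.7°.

ω = 14.87 rad/s (from 142 rpm).
Crank pin A relative to C: A = (d + r cosθ, r sinθ); lever angle φ = atan2(r sinθ, d + r cosθ).
Differentiating tanφ: φ̇ = rω(d cosθ + r)/(d² + r² + 2dr cosθ).
d² + r² + 2dr cosθ = |CA|² = 0.1032 m²;  d cosθ + r = +0.2296 m.
|ω_lever| = |0.1166·14.87·+0.2296| / 0.1032 = 3.8576 rad/s.

3.86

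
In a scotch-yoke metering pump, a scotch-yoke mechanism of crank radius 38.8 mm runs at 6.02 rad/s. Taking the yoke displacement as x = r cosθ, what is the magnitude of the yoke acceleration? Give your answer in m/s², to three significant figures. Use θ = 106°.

0.388

ω = 6.02 rad/s
x = r cosθ ⇒ ẍ = −rω² cosθ (ω constant).
|a| = rω²|cosθ| = 0.0388·(6.02)²·|cos 106°| = 0.38758 m/s².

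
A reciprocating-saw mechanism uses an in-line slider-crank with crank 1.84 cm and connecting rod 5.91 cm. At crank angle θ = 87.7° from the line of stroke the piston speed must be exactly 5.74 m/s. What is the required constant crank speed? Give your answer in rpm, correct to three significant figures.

For an in-line slider-crank, |v_piston| = rω|sinθ|·[1 + r cosθ/√(L² − r² sin²θ)].
With r = 0.0184 m, L = 0.0591 m, θ = 87.7°: the bracketed kinematic factor |dx/dθ| = 0.018627 m.
ω = v/|dx/dθ| = 5.74/0.018627 = 308.16 rad/s.
N = 60ω/(2π) = 2942.7 rpm.

2940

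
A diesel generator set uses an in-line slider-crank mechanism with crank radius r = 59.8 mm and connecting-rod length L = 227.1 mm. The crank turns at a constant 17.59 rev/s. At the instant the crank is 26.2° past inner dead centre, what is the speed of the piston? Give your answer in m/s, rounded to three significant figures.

3.61

ω = 2π·17.6 = 110.5 rad/s
For an in-line slider-crank, x = r cosθ + √(L² − r² sin²θ), so v = −rω sinθ·[1 + r cosθ/√(L² − r² sin²θ)].
With r = 0.0598 m, L = 0.2271 m, θ = 26.2°: √(L² − r² sin²θ) = 0.22556 m.
v = −0.0598·110.5·0.44151·[1 + 0.0598·0.89726/0.22556] = -3.6121 m/s.
|v| = 3.6121 m/s.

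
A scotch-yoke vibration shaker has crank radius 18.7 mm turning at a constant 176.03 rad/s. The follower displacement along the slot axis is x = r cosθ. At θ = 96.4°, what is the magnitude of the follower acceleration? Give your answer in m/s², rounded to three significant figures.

64.6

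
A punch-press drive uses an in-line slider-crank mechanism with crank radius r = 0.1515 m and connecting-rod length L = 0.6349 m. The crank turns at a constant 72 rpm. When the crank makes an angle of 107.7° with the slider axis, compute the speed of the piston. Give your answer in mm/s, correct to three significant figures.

1010

ω = 2π·72/60 = 7.54 rad/s
For an in-line slider-crank, x = r cosθ + √(L² − r² sin²θ), so v = −rω sinθ·[1 + r cosθ/√(L² − r² sin²θ)].
With r = 0.1515 m, L = 0.6349 m, θ = 107.7°: √(L² − r² sin²θ) = 0.61828 m.
v = −0.1515·7.54·0.95266·[1 + 0.1515·-0.30403/0.61828] = -1.0071 m/s.
|v| = 1.0071 m/s = 1007.1 mm/s.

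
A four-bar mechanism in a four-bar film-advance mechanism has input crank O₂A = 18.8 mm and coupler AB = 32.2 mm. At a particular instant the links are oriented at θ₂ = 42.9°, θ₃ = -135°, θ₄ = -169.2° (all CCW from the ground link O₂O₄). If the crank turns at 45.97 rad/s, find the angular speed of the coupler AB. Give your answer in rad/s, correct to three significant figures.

25.4

ω₂ = 45.97 rad/s
Differentiating the loop-closure r₂e^{iθ₂}+r₃e^{iθ₃}=r₁+r₄e^{iθ₄} gives r₂ω₂e^{iθ₂}+r₃ω₃e^{iθ₃}=r₄ω₄e^{iθ₄}.
Eliminating the other unknown: ω₃ = r₂ω₂ sin(θ₄−θ₂) / [r₃ sin(θ₃−θ₄)].
Numerator sine = +0.53140; denominator sine = +0.56208.
Result = 0.0188·45.97·(+0.53140) / (0.0322·(+0.56208)) = +25.374 rad/s; magnitude 25.374 rad/s.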